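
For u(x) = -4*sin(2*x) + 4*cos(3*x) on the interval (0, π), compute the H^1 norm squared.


||u||_{H^1(0,π)}^2 = 256 + 120*π

u'(x) = -12*sin(3*x) - 8*cos(2*x).
Expand u² and (u')² and integrate term by term on (0, π), using: for integers n ≥ 1, ∫_0^π sin²(nx) dx = ∫_0^π cos²(nx) dx = π/2; for n ≠ n', ∫_0^π sin(nx)sin(n'x) dx = ∫_0^π cos(nx)cos(n'x) dx = 0; and by product-to-sum, ∫_0^π sin(nx)cos(n'x) dx = ½∫_0^π [sin((n+n')x) + sin((n−n')x)] dx, which is 0 when n+n' is even and 2n/(n²−n'²) when n+n' is odd (it need not vanish on (0, π)).
  u² squared terms: (-4)²·∫sin(2x)² dx = 16·π/2 = 8*π;  (4)²·∫cos(3x)² dx = 16·π/2 = 8*π.
  u² cross terms: 2·(-4)·(4)·∫sin(2x)·cos(3x) dx = -32·(-4/5) = 128/5.
  So ∫_0^π u² dx = 8*π + 8*π + 128/5 = 128/5 + 16*π.
  (u')² squared terms: (-12)²·∫sin(3x)² dx = 144·π/2 = 72*π;  (-8)²·∫cos(2x)² dx = 64·π/2 = 32*π.
  (u')² cross terms: 2·(-12)·(-8)·∫sin(3x)·cos(2x) dx = 192·(6/5) = 1152/5.
  So ∫_0^π (u')² dx = 72*π + 32*π + 1152/5 = 1152/5 + 104*π.
||u||_{H^1}^2 = (128/5 + 16*π) + (1152/5 + 104*π) = 256 + 120*π.


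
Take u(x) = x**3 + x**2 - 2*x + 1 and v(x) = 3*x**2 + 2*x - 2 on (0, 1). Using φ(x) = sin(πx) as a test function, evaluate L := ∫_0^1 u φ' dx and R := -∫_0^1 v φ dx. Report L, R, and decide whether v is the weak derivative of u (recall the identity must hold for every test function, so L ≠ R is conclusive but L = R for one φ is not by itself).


LHS = (12 - π^2)/π^3, RHS = (12 - π^2)/π^3. Yes, v = u' weakly.

u(x) = x**3 + x**2 - 2*x + 1, classical derivative u'(x) = 3*x**2 + 2*x - 2.
φ(x) = sin(πx), so φ'(x) = π*cos(π*x).
Note φ(0) = φ(1) = 0, so the boundary term u·φ vanishes.
LHS = ∫_0^1 u(x) φ'(x) dx = ∫_0^1 (π*x^3*cos(π*x) + π*x^2*cos(π*x) - 2*π*x*cos(π*x) + π*cos(π*x)) dx. Term by term:
  ∫_0^1 π*cos(π*x) dx = 0;  ∫_0^1 π*x^2*cos(π*x) dx = -2/π;  ∫_0^1 π*x^3*cos(π*x) dx = -3/π + 12/π^3;
  ∫_0^1 -2*π*x*cos(π*x) dx = 4/π.
Sum: 0 − 2/π + -3/π + 12/π^3 + 4/π = (12 - π^2)/π^3.
So LHS = (12 - π^2)/π^3.
∫_0^1 v(x) φ(x) dx = ∫_0^1 (3*x^2*sin(π*x) + 2*x*sin(π*x) - 2*sin(π*x)) dx. Term by term:
  ∫_0^1 -2*sin(π*x) dx = -4/π;  ∫_0^1 2*x*sin(π*x) dx = 2/π;  ∫_0^1 3*x^2*sin(π*x) dx = -12/π^3 + 3/π.
Sum: -4/π + 2/π + -12/π^3 + 3/π = (-12 + π^2)/π^3.
So RHS = -∫_0^1 v(x) φ(x) dx = (12 - π^2)/π^3.
LHS = RHS, so the identity holds for this test φ.
Moreover u is smooth here and v(x) = u'(x) = 3*x**2 + 2*x - 2 pointwise, so the identity holds for every test function. Hence v is the weak derivative of u.


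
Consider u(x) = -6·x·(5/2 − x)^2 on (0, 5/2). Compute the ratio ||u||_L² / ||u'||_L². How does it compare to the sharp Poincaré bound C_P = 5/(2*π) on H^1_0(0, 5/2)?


||u||_L² / ||u'||_L² = 5*sqrt(14)/28 < C_P = 5/(2*π).

u(x) = -6·x·(5/2 − x)^2, so u'(x) = 3*(5 - 6*x)*(x - 5/2).
u(x) = -6·x·(5/2 − x)^2 vanishes at x = 0 and x = 5/2, so u ∈ H^1_0(0, 5/2). Differentiate via the product rule and integrate the resulting polynomials term by term.
  ∫_0^5/2 u² dx = ∫_0^5/2 (36*x^6 - 360*x^5 + 1350*x^4 - 2250*x^3 + 5625*x^2/4) dx. Term by term:
    ∫_0^5/2 36*x^6 dx = 703125/224;  ∫_0^5/2 -360*x^5 dx = -234375/16;  ∫_0^5/2 1350*x^4 dx = 421875/16;
    ∫_0^5/2 -2250*x^3 dx = -703125/32;  ∫_0^5/2 5625*x^2/4 dx = 234375/32.
  Sum: 703125/224 − 234375/16 + 421875/16 − 703125/32 + 234375/32 = 46875/224.
  ∫_0^5/2 (u')² dx = ∫_0^5/2 (324*x^4 - 2160*x^3 + 4950*x^2 - 4500*x + 5625/4) dx. Term by term:
    ∫_0^5/2 324*x^4 dx = 50625/8;  ∫_0^5/2 -2160*x^3 dx = -84375/4;  ∫_0^5/2 4950*x^2 dx = 103125/4;
    ∫_0^5/2 -4500*x dx = -28125/2;  ∫_0^5/2 5625/4 dx = 28125/8.
  Sum: 50625/8 − 84375/4 + 103125/4 − 28125/2 + 28125/8 = 1875/4.
∫_0^5/2 u² dx = 46875/224, so ||u||_L² = 125*sqrt(42)/56.
∫_0^5/2 (u')² dx = 1875/4, so ||u'||_L² = 25*sqrt(3)/2.
Ratio ||u||_L² / ||u'||_L² = 5*sqrt(14)/28.
Sharp Poincaré constant on H^1_0(0, 5/2) is C_P = L/π = 5/(2*π), achieved by sin(2*π/5·x).
A polynomial bump cannot attain the sharp Poincaré constant (only the first sine eigenfunction does), so the ratio is strictly less than C_P, consistent with ||u||_L² ≤ C_P ||u'||_L².


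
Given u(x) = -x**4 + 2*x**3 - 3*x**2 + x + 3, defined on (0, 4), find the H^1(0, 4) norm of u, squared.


||u||_{H^1}^2 = 9274472/315

The H^1 norm (squared) on an interval (0, L) is
  ||u||_{H^1}^2 = ∫_0^L u(x)^2 dx + ∫_0^L u'(x)^2 dx.
Compute u'(x) = -4*x**3 + 6*x**2 - 6*x + 1.
Then u(x)^2 = x**8 - 4*x**7 + 10*x**6 - 14*x**5 + 7*x**4 + 6*x**3 - 17*x**2 + 6*x + 9 and u'(x)^2 = 16*x**6 - 48*x**5 + 84*x**4 - 80*x**3 + 48*x**2 - 12*x + 1.
Integrate each monomial from 0 to 4 using ∫_0^4 c·x^n dx = c·4^(n+1)/(n+1):
  ∫_0^4 u(x)^2 dx = ∫_0^4 (x^8 - 4*x^7 + 10*x^6 - 14*x^5 + 7*x^4 + 6*x^3 - 17*x^2 + 6*x + 9) dx. Term by term:
    ∫_0^4 x^8 dx = 262144/9;  ∫_0^4 -4*x^7 dx = -32768;  ∫_0^4 10*x^6 dx = 163840/7;
    ∫_0^4 -14*x^5 dx = -28672/3;  ∫_0^4 7*x^4 dx = 7168/5;  ∫_0^4 6*x^3 dx = 384;
    ∫_0^4 -17*x^2 dx = -1088/3;  ∫_0^4 6*x dx = 48;  ∫_0^4 9 dx = 36.
  Sum: 262144/9 − 32768 + 163840/7 − 28672/3 + 7168/5 + 384 − 1088/3 + 48 + 36 = 3700124/315.
  ∫_0^4 u'(x)^2 dx = ∫_0^4 (16*x^6 - 48*x^5 + 84*x^4 - 80*x^3 + 48*x^2 - 12*x + 1) dx. Term by term:
    ∫_0^4 16*x^6 dx = 262144/7;  ∫_0^4 -48*x^5 dx = -32768;  ∫_0^4 84*x^4 dx = 86016/5;
    ∫_0^4 -80*x^3 dx = -5120;  ∫_0^4 48*x^2 dx = 1024;  ∫_0^4 -12*x dx = -96;
    ∫_0^4 1 dx = 4.
  Sum: 262144/7 − 32768 + 86016/5 − 5120 + 1024 − 96 + 4 = 619372/35.
Adding: ||u||_{H^1}^2 = 3700124/315 + 619372/35 = 9274472/315.


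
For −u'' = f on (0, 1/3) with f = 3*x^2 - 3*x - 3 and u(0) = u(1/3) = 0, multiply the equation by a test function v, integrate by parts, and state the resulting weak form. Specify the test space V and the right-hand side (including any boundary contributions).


V = H^1_0(0, 1/3) (so v(0) = v(1/3) = 0); weak form: ∫_0^1/3 u'v' dx = ∫_0^1/3 (3*x^2 - 3*x - 3) v dx for all v ∈ V.

Multiply both sides by a test function v and integrate from 0 to 1/3:
  ∫_0^1/3 −u''(x) v(x) dx = ∫_0^1/3 f(x) v(x) dx.
Integrate the LHS by parts once:
  ∫_0^1/3 −u'' v dx = −[u'(x) v(x)]_0^1/3 + ∫_0^1/3 u'(x) v'(x) dx.
Thus ∫_0^1/3 u'(x) v'(x) dx = ∫_0^1/3 f(x) v(x) dx + [u'(x) v(x)]_0^1/3.
Choose V so that boundary terms are either known or forced to vanish.
u is Dirichlet: u(0) = u(1/3) = 0. Let V = H^1_0(0, 1/3); then v(0) = v(1/3) = 0, and [u' v]_0^1/3 = 0.
Weak formulation: find u (satisfying any essential BC) such that ∫_0^1/3 u'(x) v'(x) dx = ∫_0^1/3 f v dx for all v ∈ V.
Substituting f(x) = 3*x^2 - 3*x - 3, the right-hand side is ∫_0^1/3 (3*x^2 - 3*x - 3) v dx.


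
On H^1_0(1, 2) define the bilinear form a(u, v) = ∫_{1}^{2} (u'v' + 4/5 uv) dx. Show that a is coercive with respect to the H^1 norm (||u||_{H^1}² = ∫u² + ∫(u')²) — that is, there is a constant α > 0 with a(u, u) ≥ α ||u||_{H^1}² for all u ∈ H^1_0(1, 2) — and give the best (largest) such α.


α = (4/5 + π^2)/(1 + π^2)

Coercivity of a(·,·) on H^1_0(1, 2) means a(u, u) ≥ α ||u||_{H^1}² for every u ∈ H^1_0.
The interval has length L = 1, and Poincaré/coercivity depend only on L. Here a(u, u) = ∫(u')² + (4/5)·∫u².
Here 0 < c = 4/5 < 1. The condition a(u,u) ≥ α||u||_{H^1}² reads (1−α)∫(u')² ≥ (α−c)∫u². Any admissible α is ≤ 1 (rapidly oscillating u have ∫u²/∫(u')² → 0), and α = 1 would force 0 ≥ (1−c)∫u², impossible since c < 1; so 1−α > 0. By the sharp Poincaré inequality on H^1_0 of an interval of length L, ∫(u')² ≥ (π/L)²∫u² with equality for the first sine mode sin(π(x−x₀)/L) (x₀ the left endpoint), so the inequality holds for all u iff (1−α)(π/L)² ≥ α − c, i.e. α ≤ ((π/L)² + c)/((π/L)² + 1) = (1 + c(L/π)²)/(1 + (L/π)²). With (π/L)² = π^2 and c = 4/5, the largest admissible constant is α = ((π/L)² + c)/((π/L)² + 1).
Simplifying, α = (4/5 + π^2)/(1 + π^2).


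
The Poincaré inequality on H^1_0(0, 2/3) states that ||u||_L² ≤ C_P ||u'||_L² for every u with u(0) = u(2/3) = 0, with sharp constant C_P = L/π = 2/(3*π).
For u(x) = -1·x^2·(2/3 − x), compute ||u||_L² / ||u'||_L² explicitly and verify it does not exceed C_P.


||u||_L² / ||u'||_L² = sqrt(14)/21 < C_P = 2/(3*π).

u(x) = -1·x^2·(2/3 − x), so u'(x) = x*(9*x - 4)/3.
u(x) = -1·x^2·(2/3 − x) vanishes at x = 0 and x = 2/3, so u ∈ H^1_0(0, 2/3). Differentiate via the product rule and integrate the resulting polynomials term by term.
  ∫_0^2/3 u² dx = ∫_0^2/3 (x^6 - 4*x^5/3 + 4*x^4/9) dx. Term by term:
    ∫_0^2/3 x^6 dx = 128/15309;  ∫_0^2/3 -4*x^5/3 dx = -128/6561;  ∫_0^2/3 4*x^4/9 dx = 128/10935.
  Sum: 128/15309 − 128/6561 + 128/10935 = 128/229635.
  ∫_0^2/3 (u')² dx = ∫_0^2/3 (9*x^4 - 8*x^3 + 16*x^2/9) dx. Term by term:
    ∫_0^2/3 9*x^4 dx = 32/135;  ∫_0^2/3 -8*x^3 dx = -32/81;  ∫_0^2/3 16*x^2/9 dx = 128/729.
  Sum: 32/135 − 32/81 + 128/729 = 64/3645.
∫_0^2/3 u² dx = 128/229635, so ||u||_L² = 8*sqrt(70)/2835.
∫_0^2/3 (u')² dx = 64/3645, so ||u'||_L² = 8*sqrt(5)/135.
Ratio ||u||_L² / ||u'||_L² = sqrt(14)/21.
Sharp Poincaré constant on H^1_0(0, 2/3) is C_P = L/π = 2/(3*π), achieved by sin(3*π/2·x).
A polynomial bump cannot attain the sharp Poincaré constant (only the first sine eigenfunction does), so the ratio is strictly less than C_P, consistent with ||u||_L² ≤ C_P ||u'||_L².


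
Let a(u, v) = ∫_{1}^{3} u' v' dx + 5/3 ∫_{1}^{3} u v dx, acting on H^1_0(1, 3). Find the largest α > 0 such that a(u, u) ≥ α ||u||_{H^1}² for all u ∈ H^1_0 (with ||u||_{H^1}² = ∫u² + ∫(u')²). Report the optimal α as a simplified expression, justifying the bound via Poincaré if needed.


α = 1

Coercivity of a(·,·) on H^1_0(1, 3) means a(u, u) ≥ α ||u||_{H^1}² for every u ∈ H^1_0.
The interval has length L = 2, and Poincaré/coercivity depend only on L. Here a(u, u) = ∫(u')² + (5/3)·∫u².
Here c = 5/3 ≥ 1, so a(u,u) = ∫(u')² + c∫u² ≥ ∫(u')² + ∫u² = ||u||_{H^1}², i.e. α = 1 works. No larger α is possible: a(u,u) ≥ α||u||_{H^1}² means (1−α)∫(u')² ≥ (α−c)∫u², and for the modes u_n = sin(nπ(x−x₀)/L) (x₀ the left endpoint) one has ∫u_n²/∫(u_n')² = (L/(nπ))² → 0, so a(u_n,u_n)/||u_n||_{H^1}² → 1. Hence the optimal constant is α = 1.
Therefore α = 1.


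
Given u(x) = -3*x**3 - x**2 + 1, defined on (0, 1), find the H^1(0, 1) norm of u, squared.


||u||_{H^1}^2 = 5849/210

The H^1 norm (squared) on an interval (0, L) is
  ||u||_{H^1}^2 = ∫_0^L u(x)^2 dx + ∫_0^L u'(x)^2 dx.
Compute u'(x) = -9*x**2 - 2*x.
Then u(x)^2 = 9*x**6 + 6*x**5 + x**4 - 6*x**3 - 2*x**2 + 1 and u'(x)^2 = 81*x**4 + 36*x**3 + 4*x**2.
Integrate each monomial from 0 to 1 using ∫_0^1 c·x^n dx = c·1^(n+1)/(n+1):
  ∫_0^1 u(x)^2 dx = ∫_0^1 (9*x^6 + 6*x^5 + x^4 - 6*x^3 - 2*x^2 + 1) dx. Term by term:
    ∫_0^1 9*x^6 dx = 9/7;  ∫_0^1 6*x^5 dx = 1;  ∫_0^1 x^4 dx = 1/5;
    ∫_0^1 -6*x^3 dx = -3/2;  ∫_0^1 -2*x^2 dx = -2/3;  ∫_0^1 1 dx = 1.
  Sum: 9/7 + 1 + 1/5 − 3/2 − 2/3 + 1 = 277/210.
  ∫_0^1 u'(x)^2 dx = ∫_0^1 (81*x^4 + 36*x^3 + 4*x^2) dx. Term by term:
    ∫_0^1 81*x^4 dx = 81/5;  ∫_0^1 36*x^3 dx = 9;  ∫_0^1 4*x^2 dx = 4/3.
  Sum: 81/5 + 9 + 4/3 = 398/15.
Adding: ||u||_{H^1}^2 = 277/210 + 398/15 = 5849/210.


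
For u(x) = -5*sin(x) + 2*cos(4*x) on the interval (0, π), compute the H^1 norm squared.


||u||_{H^1(0,π)}^2 = 136/3 + 59*π

u'(x) = -8*sin(4*x) - 5*cos(x).
Expand u² and (u')² and integrate term by term on (0, π), using: for integers n ≥ 1, ∫_0^π sin²(nx) dx = ∫_0^π cos²(nx) dx = π/2; for n ≠ n', ∫_0^π sin(nx)sin(n'x) dx = ∫_0^π cos(nx)cos(n'x) dx = 0; and by product-to-sum, ∫_0^π sin(nx)cos(n'x) dx = ½∫_0^π [sin((n+n')x) + sin((n−n')x)] dx, which is 0 when n+n' is even and 2n/(n²−n'²) when n+n' is odd (it need not vanish on (0, π)).
  u² squared terms: (-5)²·∫sin(x)² dx = 25·π/2 = 25*π/2;  (2)²·∫cos(4x)² dx = 4·π/2 = 2*π.
  u² cross terms: 2·(-5)·(2)·∫sin(x)·cos(4x) dx = -20·(-2/15) = 8/3.
  So ∫_0^π u² dx = 25*π/2 + 2*π + 8/3 = 8/3 + 29*π/2.
  (u')² squared terms: (-8)²·∫sin(4x)² dx = 64·π/2 = 32*π;  (-5)²·∫cos(x)² dx = 25·π/2 = 25*π/2.
  (u')² cross terms: 2·(-8)·(-5)·∫sin(4x)·cos(x) dx = 80·(8/15) = 128/3.
  So ∫_0^π (u')² dx = 32*π + 25*π/2 + 128/3 = 128/3 + 89*π/2.
||u||_{H^1}^2 = (8/3 + 29*π/2) + (128/3 + 89*π/2) = 136/3 + 59*π.


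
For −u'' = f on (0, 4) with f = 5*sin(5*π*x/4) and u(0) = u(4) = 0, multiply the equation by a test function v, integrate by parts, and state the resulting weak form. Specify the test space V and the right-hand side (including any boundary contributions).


V = H^1_0(0, 4) (so v(0) = v(4) = 0); weak form: ∫_0^4 u'v' dx = ∫_0^4 (5*sin(5*π*x/4)) v dx for all v ∈ V.

Multiply both sides by a test function v and integrate from 0 to 4:
  ∫_0^4 −u''(x) v(x) dx = ∫_0^4 f(x) v(x) dx.
Integrate the LHS by parts once:
  ∫_0^4 −u'' v dx = −[u'(x) v(x)]_0^4 + ∫_0^4 u'(x) v'(x) dx.
Thus ∫_0^4 u'(x) v'(x) dx = ∫_0^4 f(x) v(x) dx + [u'(x) v(x)]_0^4.
Choose V so that boundary terms are either known or forced to vanish.
u is Dirichlet: u(0) = u(4) = 0. Let V = H^1_0(0, 4); then v(0) = v(4) = 0, and [u' v]_0^4 = 0.
Weak formulation: find u (satisfying any essential BC) such that ∫_0^4 u'(x) v'(x) dx = ∫_0^4 f v dx for all v ∈ V.
Substituting f(x) = 5*sin(5*π*x/4), the right-hand side is ∫_0^4 (5*sin(5*π*x/4)) v dx.


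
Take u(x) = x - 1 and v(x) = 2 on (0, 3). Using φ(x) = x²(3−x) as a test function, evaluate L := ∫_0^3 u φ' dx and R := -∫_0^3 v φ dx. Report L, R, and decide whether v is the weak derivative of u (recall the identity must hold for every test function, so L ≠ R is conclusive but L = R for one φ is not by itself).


LHS = -27/4, RHS = -27/2. No, v is not the weak derivative of u.

u(x) = x - 1, classical derivative u'(x) = 1.
φ(x) = x²(3−x), so φ'(x) = 3*x*(2 - x).
Note φ(0) = φ(3) = 0, so the boundary term u·φ vanishes.
LHS = ∫_0^3 u(x) φ'(x) dx = ∫_0^3 (-3*x^3 + 9*x^2 - 6*x) dx. Term by term:
  ∫_0^3 -3*x^3 dx = -243/4;  ∫_0^3 9*x^2 dx = 81;  ∫_0^3 -6*x dx = -27.
Sum: -243/4 + 81 − 27 = -27/4.
So LHS = -27/4.
∫_0^3 v(x) φ(x) dx = ∫_0^3 (-2*x^3 + 6*x^2) dx. Term by term:
  ∫_0^3 -2*x^3 dx = -81/2;  ∫_0^3 6*x^2 dx = 54.
Sum: -81/2 + 54 = 27/2.
So RHS = -∫_0^3 v(x) φ(x) dx = -27/2.
LHS − RHS = 27/4 ≠ 0, so the identity fails.
(For a valid weak derivative the identity must hold for EVERY test function, in particular this one. The failure shows v is NOT the weak derivative of u.)
Correct weak derivative would be u'(x) = 1.


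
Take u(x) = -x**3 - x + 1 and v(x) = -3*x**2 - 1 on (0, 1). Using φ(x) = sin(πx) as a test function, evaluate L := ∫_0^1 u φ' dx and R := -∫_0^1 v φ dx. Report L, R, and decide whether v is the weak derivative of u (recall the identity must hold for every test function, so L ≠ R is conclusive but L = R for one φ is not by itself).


LHS = -12/π^3 + 5/π, RHS = -12/π^3 + 5/π. Yes, v = u' weakly.

u(x) = -x**3 - x + 1, classical derivative u'(x) = -3*x**2 - 1.
φ(x) = sin(πx), so φ'(x) = π*cos(π*x).
Note φ(0) = φ(1) = 0, so the boundary term u·φ vanishes.
LHS = ∫_0^1 u(x) φ'(x) dx = ∫_0^1 (-π*x^3*cos(π*x) - π*x*cos(π*x) + π*cos(π*x)) dx. Term by term:
  ∫_0^1 π*cos(π*x) dx = 0;  ∫_0^1 -π*x*cos(π*x) dx = 2/π;  ∫_0^1 -π*x^3*cos(π*x) dx = -12/π^3 + 3/π.
Sum: 0 + 2/π + -12/π^3 + 3/π = -12/π^3 + 5/π.
So LHS = -12/π^3 + 5/π.
∫_0^1 v(x) φ(x) dx = ∫_0^1 (-3*x^2*sin(π*x) - sin(π*x)) dx. Term by term:
  ∫_0^1 -sin(π*x) dx = -2/π;  ∫_0^1 -3*x^2*sin(π*x) dx = -3/π + 12/π^3.
Sum: -2/π + -3/π + 12/π^3 = -5/π + 12/π^3.
So RHS = -∫_0^1 v(x) φ(x) dx = -12/π^3 + 5/π.
LHS = RHS, so the identity holds for this test φ.
Moreover u is smooth here and v(x) = u'(x) = -3*x**2 - 1 pointwise, so the identity holds for every test function. Hence v is the weak derivative of u.


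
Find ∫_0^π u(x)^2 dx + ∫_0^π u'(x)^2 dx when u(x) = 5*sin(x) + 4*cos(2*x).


||u||_{H^1(0,π)}^2 = -400/3 + 65*π

u'(x) = -8*sin(2*x) + 5*cos(x).
Expand u² and (u')² and integrate term by term on (0, π), using: for integers n ≥ 1, ∫_0^π sin²(nx) dx = ∫_0^π cos²(nx) dx = π/2; for n ≠ n', ∫_0^π sin(nx)sin(n'x) dx = ∫_0^π cos(nx)cos(n'x) dx = 0; and by product-to-sum, ∫_0^π sin(nx)cos(n'x) dx = ½∫_0^π [sin((n+n')x) + sin((n−n')x)] dx, which is 0 when n+n' is even and 2n/(n²−n'²) when n+n' is odd (it need not vanish on (0, π)).
  u² squared terms: (4)²·∫cos(2x)² dx = 16·π/2 = 8*π;  (5)²·∫sin(x)² dx = 25·π/2 = 25*π/2.
  u² cross terms: 2·(4)·(5)·∫cos(2x)·sin(x) dx = 40·(-2/3) = -80/3.
  So ∫_0^π u² dx = 8*π + 25*π/2 − 80/3 = -80/3 + 41*π/2.
  (u')² squared terms: (-8)²·∫sin(2x)² dx = 64·π/2 = 32*π;  (5)²·∫cos(x)² dx = 25·π/2 = 25*π/2.
  (u')² cross terms: 2·(-8)·(5)·∫sin(2x)·cos(x) dx = -80·(4/3) = -320/3.
  So ∫_0^π (u')² dx = 32*π + 25*π/2 − 320/3 = -320/3 + 89*π/2.
||u||_{H^1}^2 = (-80/3 + 41*π/2) + (-320/3 + 89*π/2) = -400/3 + 65*π.


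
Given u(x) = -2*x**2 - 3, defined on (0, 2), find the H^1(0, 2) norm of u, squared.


||u||_{H^1}^2 = 1774/15

The H^1 norm (squared) on an interval (0, L) is
  ||u||_{H^1}^2 = ∫_0^L u(x)^2 dx + ∫_0^L u'(x)^2 dx.
Compute u'(x) = -4*x.
Then u(x)^2 = 4*x**4 + 12*x**2 + 9 and u'(x)^2 = 16*x**2.
Integrate each monomial from 0 to 2 using ∫_0^2 c·x^n dx = c·2^(n+1)/(n+1):
  ∫_0^2 u(x)^2 dx = ∫_0^2 (4*x^4 + 12*x^2 + 9) dx. Term by term:
    ∫_0^2 4*x^4 dx = 128/5;  ∫_0^2 12*x^2 dx = 32;  ∫_0^2 9 dx = 18.
  Sum: 128/5 + 32 + 18 = 378/5.
  ∫_0^2 u'(x)^2 dx = ∫_0^2 (16*x^2) dx. Term by term:
    ∫_0^2 16*x^2 dx = 128/3.
Adding: ||u||_{H^1}^2 = 378/5 + 128/3 = 1774/15.


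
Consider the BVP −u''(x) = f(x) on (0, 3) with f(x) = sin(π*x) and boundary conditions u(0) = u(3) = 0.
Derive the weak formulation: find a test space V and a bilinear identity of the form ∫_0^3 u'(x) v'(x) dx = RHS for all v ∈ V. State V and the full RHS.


V = H^1_0(0, 3) (so v(0) = v(3) = 0); weak form: ∫_0^3 u'v' dx = ∫_0^3 (sin(π*x)) v dx for all v ∈ V.

Multiply both sides by a test function v and integrate from 0 to 3:
  ∫_0^3 −u''(x) v(x) dx = ∫_0^3 f(x) v(x) dx.
Integrate the LHS by parts once:
  ∫_0^3 −u'' v dx = −[u'(x) v(x)]_0^3 + ∫_0^3 u'(x) v'(x) dx.
Thus ∫_0^3 u'(x) v'(x) dx = ∫_0^3 f(x) v(x) dx + [u'(x) v(x)]_0^3.
Choose V so that boundary terms are either known or forced to vanish.
u is Dirichlet: u(0) = u(3) = 0. Let V = H^1_0(0, 3); then v(0) = v(3) = 0, and [u' v]_0^3 = 0.
Weak formulation: find u (satisfying any essential BC) such that ∫_0^3 u'(x) v'(x) dx = ∫_0^3 f v dx for all v ∈ V.
Substituting f(x) = sin(π*x), the right-hand side is ∫_0^3 (sin(π*x)) v dx.


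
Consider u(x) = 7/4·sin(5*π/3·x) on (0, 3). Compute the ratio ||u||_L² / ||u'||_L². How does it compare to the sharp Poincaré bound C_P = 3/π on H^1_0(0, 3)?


||u||_L² / ||u'||_L² = 3/(5*π) < C_P = 3/π.

u(x) = 7/4·sin(5*π/3·x), so u'(x) = 35*π*cos(5*π*x/3)/12.
Writing u(x) = A·sin(kπx/L) with A = 7/4 and k = 5, use ∫_0^L sin²(kπx/L) dx = L/2 and ∫_0^L cos²(kπx/L) dx = L/2.
u² = 49/16·sin²(5*π/3·x) and (u')² = 1225*π^2/144·cos²(5*π/3·x), and each of sin², cos² integrates to L/2 = 3/2 over (0, 3).
∫_0^3 u² dx = 147/32, so ||u||_L² = 7*sqrt(6)/8.
∫_0^3 (u')² dx = 1225*π^2/96, so ||u'||_L² = 35*sqrt(6)*π/24.
Ratio ||u||_L² / ||u'||_L² = 3/(5*π).
Sharp Poincaré constant on H^1_0(0, 3) is C_P = L/π = 3/π, achieved by sin(π/3·x).
This is the k = 5 harmonic; the ratio L/(kπ) is strictly less than C_P = L/π, consistent with the sharp inequality ||u||_L² ≤ C_P ||u'||_L².


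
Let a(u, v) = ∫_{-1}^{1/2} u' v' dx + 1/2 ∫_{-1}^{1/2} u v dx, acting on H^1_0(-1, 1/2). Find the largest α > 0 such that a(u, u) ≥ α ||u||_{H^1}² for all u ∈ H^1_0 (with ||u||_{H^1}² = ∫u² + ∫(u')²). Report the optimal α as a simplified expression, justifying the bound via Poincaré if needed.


α = (9 + 8*π^2)/(2*(9 + 4*π^2))

Coercivity of a(·,·) on H^1_0(-1, 1/2) means a(u, u) ≥ α ||u||_{H^1}² for every u ∈ H^1_0.
The interval has length L = 3/2, and Poincaré/coercivity depend only on L. Here a(u, u) = ∫(u')² + (1/2)·∫u².
Here 0 < c = 1/2 < 1. The condition a(u,u) ≥ α||u||_{H^1}² reads (1−α)∫(u')² ≥ (α−c)∫u². Any admissible α is ≤ 1 (rapidly oscillating u have ∫u²/∫(u')² → 0), and α = 1 would force 0 ≥ (1−c)∫u², impossible since c < 1; so 1−α > 0. By the sharp Poincaré inequality on H^1_0 of an interval of length L, ∫(u')² ≥ (π/L)²∫u² with equality for the first sine mode sin(π(x−x₀)/L) (x₀ the left endpoint), so the inequality holds for all u iff (1−α)(π/L)² ≥ α − c, i.e. α ≤ ((π/L)² + c)/((π/L)² + 1) = (1 + c(L/π)²)/(1 + (L/π)²). With (π/L)² = 4*π^2/9 and c = 1/2, the largest admissible constant is α = ((π/L)² + c)/((π/L)² + 1).
Simplifying, α = (9 + 8*π^2)/(2*(9 + 4*π^2)).


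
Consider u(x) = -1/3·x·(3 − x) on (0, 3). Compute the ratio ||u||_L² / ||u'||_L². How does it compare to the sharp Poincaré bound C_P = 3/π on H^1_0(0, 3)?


||u||_L² / ||u'||_L² = 3*sqrt(10)/10 < C_P = 3/π.

u(x) = -1/3·x·(3 − x), so u'(x) = 2*x/3 - 1.
u(x) = -1/3·x·(3 − x) vanishes at x = 0 and x = 3, so u ∈ H^1_0(0, 3). Differentiate via the product rule and integrate the resulting polynomials term by term.
  ∫_0^3 u² dx = ∫_0^3 (x^4/9 - 2*x^3/3 + x^2) dx. Term by term:
    ∫_0^3 x^4/9 dx = 27/5;  ∫_0^3 -2*x^3/3 dx = -27/2;  ∫_0^3 x^2 dx = 9.
  Sum: 27/5 − 27/2 + 9 = 9/10.
  ∫_0^3 (u')² dx = ∫_0^3 (4*x^2/9 - 4*x/3 + 1) dx. Term by term:
    ∫_0^3 4*x^2/9 dx = 4;  ∫_0^3 -4*x/3 dx = -6;  ∫_0^3 1 dx = 3.
  Sum: 4 − 6 + 3 = 1.
∫_0^3 u² dx = 9/10, so ||u||_L² = 3*sqrt(10)/10.
∫_0^3 (u')² dx = 1, so ||u'||_L² = 1.
Ratio ||u||_L² / ||u'||_L² = 3*sqrt(10)/10.
Sharp Poincaré constant on H^1_0(0, 3) is C_P = L/π = 3/π, achieved by sin(π/3·x).
A polynomial bump cannot attain the sharp Poincaré constant (only the first sine eigenfunction does), so the ratio is strictly less than C_P, consistent with ||u||_L² ≤ C_P ||u'||_L².


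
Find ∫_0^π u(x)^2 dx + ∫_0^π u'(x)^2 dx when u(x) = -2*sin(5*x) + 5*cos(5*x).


||u||_{H^1(0,π)}^2 = 377*π

u'(x) = -25*sin(5*x) - 10*cos(5*x).
Expand u² and (u')² and integrate term by term on (0, π), using: for integers n ≥ 1, ∫_0^π sin²(nx) dx = ∫_0^π cos²(nx) dx = π/2; for n ≠ n', ∫_0^π sin(nx)sin(n'x) dx = ∫_0^π cos(nx)cos(n'x) dx = 0; and by product-to-sum, ∫_0^π sin(nx)cos(n'x) dx = ½∫_0^π [sin((n+n')x) + sin((n−n')x)] dx, which is 0 when n+n' is even and 2n/(n²−n'²) when n+n' is odd (it need not vanish on (0, π)).
  u² squared terms: (-2)²·∫sin(5x)² dx = 4·π/2 = 2*π;  (5)²·∫cos(5x)² dx = 25·π/2 = 25*π/2.
  u² cross terms: 2·(-2)·(5)·∫sin(5x)·cos(5x) dx = -20·(0) = 0.
  So ∫_0^π u² dx = 2*π + 25*π/2 + 0 = 29*π/2.
  (u')² squared terms: (-25)²·∫sin(5x)² dx = 625·π/2 = 625*π/2;  (-10)²·∫cos(5x)² dx = 100·π/2 = 50*π.
  (u')² cross terms: 2·(-25)·(-10)·∫sin(5x)·cos(5x) dx = 500·(0) = 0.
  So ∫_0^π (u')² dx = 625*π/2 + 50*π + 0 = 725*π/2.
||u||_{H^1}^2 = (29*π/2) + (725*π/2) = 377*π.


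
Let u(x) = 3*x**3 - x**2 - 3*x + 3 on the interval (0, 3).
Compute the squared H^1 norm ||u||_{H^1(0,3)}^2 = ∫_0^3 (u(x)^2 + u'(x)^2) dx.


||u||_{H^1}^2 = 159399/35

The H^1 norm (squared) on an interval (0, L) is
  ||u||_{H^1}^2 = ∫_0^L u(x)^2 dx + ∫_0^L u'(x)^2 dx.
Compute u'(x) = 9*x**2 - 2*x - 3.
Then u(x)^2 = 9*x**6 - 6*x**5 - 17*x**4 + 24*x**3 + 3*x**2 - 18*x + 9 and u'(x)^2 = 81*x**4 - 36*x**3 - 50*x**2 + 12*x + 9.
Integrate each monomial from 0 to 3 using ∫_0^3 c·x^n dx = c·3^(n+1)/(n+1):
  ∫_0^3 u(x)^2 dx = ∫_0^3 (9*x^6 - 6*x^5 - 17*x^4 + 24*x^3 + 3*x^2 - 18*x + 9) dx. Term by term:
    ∫_0^3 9*x^6 dx = 19683/7;  ∫_0^3 -6*x^5 dx = -729;  ∫_0^3 -17*x^4 dx = -4131/5;
    ∫_0^3 24*x^3 dx = 486;  ∫_0^3 3*x^2 dx = 27;  ∫_0^3 -18*x dx = -81;
    ∫_0^3 9 dx = 27.
  Sum: 19683/7 − 729 − 4131/5 + 486 + 27 − 81 + 27 = 60048/35.
  ∫_0^3 u'(x)^2 dx = ∫_0^3 (81*x^4 - 36*x^3 - 50*x^2 + 12*x + 9) dx. Term by term:
    ∫_0^3 81*x^4 dx = 19683/5;  ∫_0^3 -36*x^3 dx = -729;  ∫_0^3 -50*x^2 dx = -450;
    ∫_0^3 12*x dx = 54;  ∫_0^3 9 dx = 27.
  Sum: 19683/5 − 729 − 450 + 54 + 27 = 14193/5.
Adding: ||u||_{H^1}^2 = 60048/35 + 14193/5 = 159399/35.


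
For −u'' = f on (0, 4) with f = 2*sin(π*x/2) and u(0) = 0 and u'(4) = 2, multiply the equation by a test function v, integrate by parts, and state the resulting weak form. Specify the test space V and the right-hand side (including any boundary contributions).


V = {v ∈ H^1(0, 4) : v(0) = 0} (test functions vanish at x = 0 where u is specified); weak form: ∫_0^4 u'v' dx = ∫_0^4 (2*sin(π*x/2)) v dx + 2·v(4) for all v ∈ V.

Multiply both sides by a test function v and integrate from 0 to 4:
  ∫_0^4 −u''(x) v(x) dx = ∫_0^4 f(x) v(x) dx.
Integrate the LHS by parts once:
  ∫_0^4 −u'' v dx = −[u'(x) v(x)]_0^4 + ∫_0^4 u'(x) v'(x) dx.
Thus ∫_0^4 u'(x) v'(x) dx = ∫_0^4 f(x) v(x) dx + [u'(x) v(x)]_0^4.
Choose V so that boundary terms are either known or forced to vanish.
Mixed BC: u(0) = 0 (Dirichlet) and u'(4) = 2 (Neumann). Define V = {v ∈ H^1(0, 4) : v(0) = 0}. Then [u' v]_0^4 = u'(4)·v(4) − u'(0)·0 = 2·v(4).
Weak formulation: find u (satisfying any essential BC) such that ∫_0^4 u'(x) v'(x) dx = ∫_0^4 f v dx + 2·v(4) for all v ∈ V (Dirichlet at 0 absorbed into V; Neumann datum at x = 4 contributes the boundary term).
Substituting f(x) = 2*sin(π*x/2), the right-hand side is ∫_0^4 (2*sin(π*x/2)) v dx + 2·v(4).


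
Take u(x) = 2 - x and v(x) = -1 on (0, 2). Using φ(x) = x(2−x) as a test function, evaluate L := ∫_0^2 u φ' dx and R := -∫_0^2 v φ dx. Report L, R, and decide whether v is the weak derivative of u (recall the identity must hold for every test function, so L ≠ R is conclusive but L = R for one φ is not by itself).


LHS = 4/3, RHS = 4/3. Yes, v = u' weakly.

u(x) = 2 - x, classical derivative u'(x) = -1.
φ(x) = x(2−x), so φ'(x) = 2 - 2*x.
Note φ(0) = φ(2) = 0, so the boundary term u·φ vanishes.
LHS = ∫_0^2 u(x) φ'(x) dx = ∫_0^2 (2*x^2 - 6*x + 4) dx. Term by term:
  ∫_0^2 2*x^2 dx = 16/3;  ∫_0^2 -6*x dx = -12;  ∫_0^2 4 dx = 8.
Sum: 16/3 − 12 + 8 = 4/3.
So LHS = 4/3.
∫_0^2 v(x) φ(x) dx = ∫_0^2 (x^2 - 2*x) dx. Term by term:
  ∫_0^2 x^2 dx = 8/3;  ∫_0^2 -2*x dx = -4.
Sum: 8/3 − 4 = -4/3.
So RHS = -∫_0^2 v(x) φ(x) dx = 4/3.
LHS = RHS, so the identity holds for this test φ.
Moreover u is smooth here and v(x) = u'(x) = -1 pointwise, so the identity holds for every test function. Hence v is the weak derivative of u.


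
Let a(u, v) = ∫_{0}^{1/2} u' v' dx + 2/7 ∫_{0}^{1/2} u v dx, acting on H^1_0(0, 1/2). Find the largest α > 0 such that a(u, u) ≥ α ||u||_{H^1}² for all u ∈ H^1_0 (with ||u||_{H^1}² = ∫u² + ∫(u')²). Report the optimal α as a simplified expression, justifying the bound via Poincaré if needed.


α = 2*(1 + 14*π^2)/(7*(1 + 4*π^2))

Coercivity of a(·,·) on H^1_0(0, 1/2) means a(u, u) ≥ α ||u||_{H^1}² for every u ∈ H^1_0.
The interval has length L = 1/2, and Poincaré/coercivity depend only on L. Here a(u, u) = ∫(u')² + (2/7)·∫u².
Here 0 < c = 2/7 < 1. The condition a(u,u) ≥ α||u||_{H^1}² reads (1−α)∫(u')² ≥ (α−c)∫u². Any admissible α is ≤ 1 (rapidly oscillating u have ∫u²/∫(u')² → 0), and α = 1 would force 0 ≥ (1−c)∫u², impossible since c < 1; so 1−α > 0. By the sharp Poincaré inequality on H^1_0 of an interval of length L, ∫(u')² ≥ (π/L)²∫u² with equality for the first sine mode sin(π(x−x₀)/L) (x₀ the left endpoint), so the inequality holds for all u iff (1−α)(π/L)² ≥ α − c, i.e. α ≤ ((π/L)² + c)/((π/L)² + 1) = (1 + c(L/π)²)/(1 + (L/π)²). With (π/L)² = 4*π^2 and c = 2/7, the largest admissible constant is α = ((π/L)² + c)/((π/L)² + 1).
Simplifying, α = 2*(1 + 14*π^2)/(7*(1 + 4*π^2)).


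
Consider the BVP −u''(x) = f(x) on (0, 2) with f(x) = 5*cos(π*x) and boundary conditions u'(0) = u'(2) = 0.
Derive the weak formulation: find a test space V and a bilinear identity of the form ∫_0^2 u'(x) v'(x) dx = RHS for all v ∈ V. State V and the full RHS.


V = H^1(0, 2) (no boundary constraint on v; u is determined up to an additive constant); weak form: ∫_0^2 u'v' dx = ∫_0^2 (5*cos(π*x)) v dx for all v ∈ V.

Multiply both sides by a test function v and integrate from 0 to 2:
  ∫_0^2 −u''(x) v(x) dx = ∫_0^2 f(x) v(x) dx.
Integrate the LHS by parts once:
  ∫_0^2 −u'' v dx = −[u'(x) v(x)]_0^2 + ∫_0^2 u'(x) v'(x) dx.
Thus ∫_0^2 u'(x) v'(x) dx = ∫_0^2 f(x) v(x) dx + [u'(x) v(x)]_0^2.
Choose V so that boundary terms are either known or forced to vanish.
u has homogeneous Neumann: u'(0) = u'(2) = 0. So [u' v]_0^2 = 0·v(2) − 0·v(0) = 0 for any v; take V = H^1(0, 2).
Weak formulation: find u (satisfying any essential BC) such that ∫_0^2 u'(x) v'(x) dx = ∫_0^2 f v dx for all v ∈ V (homogeneous Neumann, so boundary terms vanish).
Substituting f(x) = 5*cos(π*x), the right-hand side is ∫_0^2 (5*cos(π*x)) v dx.
Compatibility check (pure Neumann): taking v ≡ 1 ∈ V gives 0 = ∫_0^2 f dx + (0) − (0), i.e. ∫_0^2 f dx must equal u'(0) − u'(2) = 0. Indeed ∫_0^2 (5*cos(π*x)) dx = 0, so the data are compatible. The solution is then unique only up to an additive constant (fix it e.g. by requiring ∫_0^2 u dx = 0).


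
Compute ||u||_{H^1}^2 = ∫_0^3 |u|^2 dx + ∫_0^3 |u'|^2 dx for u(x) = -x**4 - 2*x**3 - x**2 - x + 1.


||u||_{H^1}^2 = 156327/7

The H^1 norm (squared) on an interval (0, L) is
  ||u||_{H^1}^2 = ∫_0^L u(x)^2 dx + ∫_0^L u'(x)^2 dx.
Compute u'(x) = -4*x**3 - 6*x**2 - 2*x - 1.
Then u(x)^2 = x**8 + 4*x**7 + 6*x**6 + 6*x**5 + 3*x**4 - 2*x**3 - x**2 - 2*x + 1 and u'(x)^2 = 16*x**6 + 48*x**5 + 52*x**4 + 32*x**3 + 16*x**2 + 4*x + 1.
Integrate each monomial from 0 to 3 using ∫_0^3 c·x^n dx = c·3^(n+1)/(n+1):
  ∫_0^3 u(x)^2 dx = ∫_0^3 (x^8 + 4*x^7 + 6*x^6 + 6*x^5 + 3*x^4 - 2*x^3 - x^2 - 2*x + 1) dx. Term by term:
    ∫_0^3 x^8 dx = 2187;  ∫_0^3 4*x^7 dx = 6561/2;  ∫_0^3 6*x^6 dx = 13122/7;
    ∫_0^3 6*x^5 dx = 729;  ∫_0^3 3*x^4 dx = 729/5;  ∫_0^3 -2*x^3 dx = -81/2;
    ∫_0^3 -x^2 dx = -9;  ∫_0^3 -2*x dx = -9;  ∫_0^3 1 dx = 3.
  Sum: 2187 + 6561/2 + 13122/7 + 729 + 729/5 − 81/2 − 9 − 9 + 3 = 285648/35.
  ∫_0^3 u'(x)^2 dx = ∫_0^3 (16*x^6 + 48*x^5 + 52*x^4 + 32*x^3 + 16*x^2 + 4*x + 1) dx. Term by term:
    ∫_0^3 16*x^6 dx = 34992/7;  ∫_0^3 48*x^5 dx = 5832;  ∫_0^3 52*x^4 dx = 12636/5;
    ∫_0^3 32*x^3 dx = 648;  ∫_0^3 16*x^2 dx = 144;  ∫_0^3 4*x dx = 18;
    ∫_0^3 1 dx = 3.
  Sum: 34992/7 + 5832 + 12636/5 + 648 + 144 + 18 + 3 = 495987/35.
Adding: ||u||_{H^1}^2 = 285648/35 + 495987/35 = 156327/7.


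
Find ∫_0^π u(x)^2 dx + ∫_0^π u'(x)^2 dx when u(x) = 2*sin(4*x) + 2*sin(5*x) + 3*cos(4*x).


||u||_{H^1(0,π)}^2 = 680/3 + 325*π/2

u'(x) = -12*sin(4*x) + 8*cos(4*x) + 10*cos(5*x).
Expand u² and (u')² and integrate term by term on (0, π), using: for integers n ≥ 1, ∫_0^π sin²(nx) dx = ∫_0^π cos²(nx) dx = π/2; for n ≠ n', ∫_0^π sin(nx)sin(n'x) dx = ∫_0^π cos(nx)cos(n'x) dx = 0; and by product-to-sum, ∫_0^π sin(nx)cos(n'x) dx = ½∫_0^π [sin((n+n')x) + sin((n−n')x)] dx, which is 0 when n+n' is even and 2n/(n²−n'²) when n+n' is odd (it need not vanish on (0, π)).
  u² squared terms: (2)²·∫sin(4x)² dx = 4·π/2 = 2*π;  (2)²·∫sin(5x)² dx = 4·π/2 = 2*π;  (3)²·∫cos(4x)² dx = 9·π/2 = 9*π/2.
  u² cross terms: 2·(2)·(2)·∫sin(4x)·sin(5x) dx = 8·(0) = 0;  2·(2)·(3)·∫sin(4x)·cos(4x) dx = 12·(0) = 0;  2·(2)·(3)·∫sin(5x)·cos(4x) dx = 12·(10/9) = 40/3.
  So ∫_0^π u² dx = 2*π + 2*π + 9*π/2 + 0 + 0 + 40/3 = 40/3 + 17*π/2.
  (u')² squared terms: (-12)²·∫sin(4x)² dx = 144·π/2 = 72*π;  (8)²·∫cos(4x)² dx = 64·π/2 = 32*π;  (10)²·∫cos(5x)² dx = 100·π/2 = 50*π.
  (u')² cross terms: 2·(-12)·(8)·∫sin(4x)·cos(4x) dx = -192·(0) = 0;  2·(-12)·(10)·∫sin(4x)·cos(5x) dx = -240·(-8/9) = 640/3;  2·(8)·(10)·∫cos(4x)·cos(5x) dx = 160·(0) = 0.
  So ∫_0^π (u')² dx = 72*π + 32*π + 50*π + 0 + 640/3 + 0 = 640/3 + 154*π.
||u||_{H^1}^2 = (40/3 + 17*π/2) + (640/3 + 154*π) = 680/3 + 325*π/2.


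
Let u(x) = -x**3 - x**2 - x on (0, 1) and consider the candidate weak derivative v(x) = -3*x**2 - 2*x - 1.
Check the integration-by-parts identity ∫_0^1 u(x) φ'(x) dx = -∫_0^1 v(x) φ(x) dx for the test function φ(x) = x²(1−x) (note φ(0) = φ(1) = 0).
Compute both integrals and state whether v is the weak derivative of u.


LHS = 17/60, RHS = 17/60. Yes, v = u' weakly.

u(x) = -x**3 - x**2 - x, classical derivative u'(x) = -3*x**2 - 2*x - 1.
φ(x) = x²(1−x), so φ'(x) = x*(2 - 3*x).
Note φ(0) = φ(1) = 0, so the boundary term u·φ vanishes.
LHS = ∫_0^1 u(x) φ'(x) dx = ∫_0^1 (3*x^5 + x^4 + x^3 - 2*x^2) dx. Term by term:
  ∫_0^1 3*x^5 dx = 1/2;  ∫_0^1 x^4 dx = 1/5;  ∫_0^1 x^3 dx = 1/4;
  ∫_0^1 -2*x^2 dx = -2/3.
Sum: 1/2 + 1/5 + 1/4 − 2/3 = 17/60.
So LHS = 17/60.
∫_0^1 v(x) φ(x) dx = ∫_0^1 (3*x^5 - x^4 - x^3 - x^2) dx. Term by term:
  ∫_0^1 3*x^5 dx = 1/2;  ∫_0^1 -x^4 dx = -1/5;  ∫_0^1 -x^3 dx = -1/4;
  ∫_0^1 -x^2 dx = -1/3.
Sum: 1/2 − 1/5 − 1/4 − 1/3 = -17/60.
So RHS = -∫_0^1 v(x) φ(x) dx = 17/60.
LHS = RHS, so the identity holds for this test φ.
Moreover u is smooth here and v(x) = u'(x) = -3*x**2 - 2*x - 1 pointwise, so the identity holds for every test function. Hence v is the weak derivative of u.


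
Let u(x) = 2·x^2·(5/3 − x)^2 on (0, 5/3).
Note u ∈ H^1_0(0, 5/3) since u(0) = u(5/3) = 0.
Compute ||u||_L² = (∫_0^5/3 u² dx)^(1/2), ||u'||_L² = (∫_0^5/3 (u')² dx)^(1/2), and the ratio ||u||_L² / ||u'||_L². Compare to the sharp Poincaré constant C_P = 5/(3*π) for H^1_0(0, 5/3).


||u||_L² / ||u'||_L² = 5*sqrt(3)/18 < C_P = 5/(3*π).

u(x) = 2·x^2·(5/3 − x)^2, so u'(x) = 4*x*(3*x - 5)*(6*x - 5)/9.
u(x) = 2·x^2·(5/3 − x)^2 vanishes at x = 0 and x = 5/3, so u ∈ H^1_0(0, 5/3). Differentiate via the product rule and integrate the resulting polynomials term by term.
  ∫_0^5/3 u² dx = ∫_0^5/3 (4*x^8 - 80*x^7/3 + 200*x^6/3 - 2000*x^5/27 + 2500*x^4/81) dx. Term by term:
    ∫_0^5/3 4*x^8 dx = 7812500/177147;  ∫_0^5/3 -80*x^7/3 dx = -3906250/19683;  ∫_0^5/3 200*x^6/3 dx = 15625000/45927;
    ∫_0^5/3 -2000*x^5/27 dx = -15625000/59049;  ∫_0^5/3 2500*x^4/81 dx = 1562500/19683.
  Sum: 7812500/177147 − 3906250/19683 + 15625000/45927 − 15625000/59049 + 1562500/19683 = 781250/1240029.
  ∫_0^5/3 (u')² dx = ∫_0^5/3 (64*x^6 - 320*x^5 + 5200*x^4/9 - 4000*x^3/9 + 10000*x^2/81) dx. Term by term:
    ∫_0^5/3 64*x^6 dx = 5000000/15309;  ∫_0^5/3 -320*x^5 dx = -2500000/2187;  ∫_0^5/3 5200*x^4/9 dx = 3250000/2187;
    ∫_0^5/3 -4000*x^3/9 dx = -625000/729;  ∫_0^5/3 10000*x^2/81 dx = 1250000/6561.
  Sum: 5000000/15309 − 2500000/2187 + 3250000/2187 − 625000/729 + 1250000/6561 = 125000/45927.
∫_0^5/3 u² dx = 781250/1240029, so ||u||_L² = 625*sqrt(42)/5103.
∫_0^5/3 (u')² dx = 125000/45927, so ||u'||_L² = 250*sqrt(14)/567.
Ratio ||u||_L² / ||u'||_L² = 5*sqrt(3)/18.
Sharp Poincaré constant on H^1_0(0, 5/3) is C_P = L/π = 5/(3*π), achieved by sin(3*π/5·x).
A polynomial bump cannot attain the sharp Poincaré constant (only the first sine eigenfunction does), so the ratio is strictly less than C_P, consistent with ||u||_L² ≤ C_P ||u'||_L².


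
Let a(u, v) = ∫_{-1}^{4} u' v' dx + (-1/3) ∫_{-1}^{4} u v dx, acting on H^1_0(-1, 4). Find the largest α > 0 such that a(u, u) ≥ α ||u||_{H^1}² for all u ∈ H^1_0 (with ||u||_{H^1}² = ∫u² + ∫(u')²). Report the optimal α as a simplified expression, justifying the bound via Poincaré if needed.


α = (-25/3 + π^2)/(π^2 + 25)

Coercivity of a(·,·) on H^1_0(-1, 4) means a(u, u) ≥ α ||u||_{H^1}² for every u ∈ H^1_0.
The interval has length L = 5, and Poincaré/coercivity depend only on L. Here a(u, u) = ∫(u')² + (-1/3)·∫u².
Here c = -1/3 < 0 with |c| < (π/L)² = π^2/25, so coercivity still holds. The condition a(u,u) ≥ α||u||_{H^1}² reads (1−α)∫(u')² ≥ (α−c)∫u². Any admissible α is ≤ 1 (rapidly oscillating u have ∫u²/∫(u')² → 0), and α = 1 would force 0 ≥ (1−c)∫u², impossible since c < 1; so 1−α > 0. By the sharp Poincaré inequality on H^1_0 of an interval of length L, ∫(u')² ≥ (π/L)²∫u² with equality for the first sine mode sin(π(x−x₀)/L) (x₀ the left endpoint), so the inequality holds for all u iff (1−α)(π/L)² ≥ α − c, i.e. α ≤ ((π/L)² + c)/((π/L)² + 1) = (1 + c(L/π)²)/(1 + (L/π)²). (Direct route, valid since c ≤ 0: Poincaré gives c∫u² ≥ c(L/π)²∫(u')², so a(u,u) ≥ (1 + c(L/π)²)∫(u')², while ||u||_{H^1}² ≤ (1 + (L/π)²)∫(u')²; dividing yields the same α.) With (π/L)² = π^2/25 and c = -1/3, the largest admissible constant is α = ((π/L)² + c)/((π/L)² + 1).
Simplifying, α = (-25/3 + π^2)/(π^2 + 25).


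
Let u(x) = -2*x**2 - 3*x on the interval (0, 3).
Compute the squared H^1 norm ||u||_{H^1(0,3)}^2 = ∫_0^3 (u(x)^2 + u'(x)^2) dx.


||u||_{H^1}^2 = 3987/5

The H^1 norm (squared) on an interval (0, L) is
  ||u||_{H^1}^2 = ∫_0^L u(x)^2 dx + ∫_0^L u'(x)^2 dx.
Compute u'(x) = -4*x - 3.
Then u(x)^2 = 4*x**4 + 12*x**3 + 9*x**2 and u'(x)^2 = 16*x**2 + 24*x + 9.
Integrate each monomial from 0 to 3 using ∫_0^3 c·x^n dx = c·3^(n+1)/(n+1):
  ∫_0^3 u(x)^2 dx = ∫_0^3 (4*x^4 + 12*x^3 + 9*x^2) dx. Term by term:
    ∫_0^3 4*x^4 dx = 972/5;  ∫_0^3 12*x^3 dx = 243;  ∫_0^3 9*x^2 dx = 81.
  Sum: 972/5 + 243 + 81 = 2592/5.
  ∫_0^3 u'(x)^2 dx = ∫_0^3 (16*x^2 + 24*x + 9) dx. Term by term:
    ∫_0^3 16*x^2 dx = 144;  ∫_0^3 24*x dx = 108;  ∫_0^3 9 dx = 27.
  Sum: 144 + 108 + 27 = 279.
Adding: ||u||_{H^1}^2 = 2592/5 + 279 = 3987/5.


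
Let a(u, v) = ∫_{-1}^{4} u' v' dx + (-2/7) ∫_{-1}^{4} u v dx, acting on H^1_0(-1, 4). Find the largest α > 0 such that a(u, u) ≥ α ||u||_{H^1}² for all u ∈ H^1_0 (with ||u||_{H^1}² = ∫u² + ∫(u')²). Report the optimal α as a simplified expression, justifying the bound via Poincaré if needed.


α = (-50/7 + π^2)/(π^2 + 25)

Coercivity of a(·,·) on H^1_0(-1, 4) means a(u, u) ≥ α ||u||_{H^1}² for every u ∈ H^1_0.
The interval has length L = 5, and Poincaré/coercivity depend only on L. Here a(u, u) = ∫(u')² + (-2/7)·∫u².
Here c = -2/7 < 0 with |c| < (π/L)² = π^2/25, so coercivity still holds. The condition a(u,u) ≥ α||u||_{H^1}² reads (1−α)∫(u')² ≥ (α−c)∫u². Any admissible α is ≤ 1 (rapidly oscillating u have ∫u²/∫(u')² → 0), and α = 1 would force 0 ≥ (1−c)∫u², impossible since c < 1; so 1−α > 0. By the sharp Poincaré inequality on H^1_0 of an interval of length L, ∫(u')² ≥ (π/L)²∫u² with equality for the first sine mode sin(π(x−x₀)/L) (x₀ the left endpoint), so the inequality holds for all u iff (1−α)(π/L)² ≥ α − c, i.e. α ≤ ((π/L)² + c)/((π/L)² + 1) = (1 + c(L/π)²)/(1 + (L/π)²). (Direct route, valid since c ≤ 0: Poincaré gives c∫u² ≥ c(L/π)²∫(u')², so a(u,u) ≥ (1 + c(L/π)²)∫(u')², while ||u||_{H^1}² ≤ (1 + (L/π)²)∫(u')²; dividing yields the same α.) With (π/L)² = π^2/25 and c = -2/7, the largest admissible constant is α = ((π/L)² + c)/((π/L)² + 1).
Simplifying, α = (-50/7 + π^2)/(π^2 + 25).


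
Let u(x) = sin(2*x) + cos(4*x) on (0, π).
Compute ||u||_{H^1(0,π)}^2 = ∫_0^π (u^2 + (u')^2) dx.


||u||_{H^1(0,π)}^2 = 11*π

u'(x) = -4*sin(4*x) + 2*cos(2*x).
Expand u² and (u')² and integrate term by term on (0, π), using: for integers n ≥ 1, ∫_0^π sin²(nx) dx = ∫_0^π cos²(nx) dx = π/2; for n ≠ n', ∫_0^π sin(nx)sin(n'x) dx = ∫_0^π cos(nx)cos(n'x) dx = 0; and by product-to-sum, ∫_0^π sin(nx)cos(n'x) dx = ½∫_0^π [sin((n+n')x) + sin((n−n')x)] dx, which is 0 when n+n' is even and 2n/(n²−n'²) when n+n' is odd (it need not vanish on (0, π)).
  u² squared terms: (1)²·∫cos(4x)² dx = 1·π/2 = π/2;  (1)²·∫sin(2x)² dx = 1·π/2 = π/2.
  u² cross terms: 2·(1)·(1)·∫cos(4x)·sin(2x) dx = 2·(0) = 0.
  So ∫_0^π u² dx = π/2 + π/2 + 0 = π.
  (u')² squared terms: (-4)²·∫sin(4x)² dx = 16·π/2 = 8*π;  (2)²·∫cos(2x)² dx = 4·π/2 = 2*π.
  (u')² cross terms: 2·(-4)·(2)·∫sin(4x)·cos(2x) dx = -16·(0) = 0.
  So ∫_0^π (u')² dx = 8*π + 2*π + 0 = 10*π.
||u||_{H^1}^2 = (π) + (10*π) = 11*π.
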